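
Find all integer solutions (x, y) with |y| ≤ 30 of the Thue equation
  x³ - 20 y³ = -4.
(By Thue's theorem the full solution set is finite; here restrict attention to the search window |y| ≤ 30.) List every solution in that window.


The equation is x³ - 20y³ = -4. For fixed y, x³ = 20·y³ − 4, so a solution requires the RHS to be a perfect cube.
Strategy: iterate y from -30 to 30, compute RHS = 20·y³ − 4, and check whether it is a (positive or negative) perfect cube.
Check small values of y:
  y = 0: RHS = -4 is not a perfect cube.
  y = 1: RHS = 16 is not a perfect cube.
  y = -1: RHS = -24 is not a perfect cube.
  y = 2: RHS = 156 is not a perfect cube.
  y = -2: RHS = -164 is not a perfect cube.
  y = 3: RHS = 536 is not a perfect cube.
  y = -3: RHS = -544 is not a perfect cube.
Continuing the search up to |y| = 30 finds no solutions either.
No (x, y) in the scanned range satisfies the equation.

No integer solutions with |y| ≤ 30.


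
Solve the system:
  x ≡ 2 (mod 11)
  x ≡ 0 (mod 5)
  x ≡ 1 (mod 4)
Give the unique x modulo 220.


Moduli 11, 5, 4 are pairwise coprime; by CRT there is a unique solution modulo M = 11 · 5 · 4 = 220.
Solve pairwise, accumulating the modulus:
  Start with x ≡ 2 (mod 11).
  Combine with x ≡ 0 (mod 5): since gcd(11, 5) = 1, we get a unique residue mod 55.
    Write x = 2 + 11·t and substitute into x ≡ 0 (mod 5): 11·t ≡ 0 − 2 = -2 (mod 5).
    Reduce coefficients mod 5: 1·t ≡ 3 (mod 5).
    So t ≡ 3 (mod 5).
    Then x = 2 + 11·3 = 35, valid modulo lcm(11, 5) = 55: x ≡ 35 (mod 55).
  Combine with x ≡ 1 (mod 4): since gcd(55, 4) = 1, we get a unique residue mod 220.
    Write x = 35 + 55·t and substitute into x ≡ 1 (mod 4): 55·t ≡ 1 − 35 = -34 (mod 4).
    Reduce coefficients mod 4: 3·t ≡ 2 (mod 4).
    The inverse of 3 mod 4 is 3 (since 3·3 = 9 = 2·4 + 1), so t ≡ 3·2 = 6 ≡ 2 (mod 4).
    Then x = 35 + 55·2 = 145, valid modulo lcm(55, 4) = 220: x ≡ 145 (mod 220).
Verify: 145 mod 11 = 2 ✓, 145 mod 5 = 0 ✓, 145 mod 4 = 1 ✓.

x ≡ 145 (mod 220).


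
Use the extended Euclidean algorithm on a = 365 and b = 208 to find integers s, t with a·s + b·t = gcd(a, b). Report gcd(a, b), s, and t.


Euclidean algorithm on (365, 208) — divide until remainder is 0:
  365 = 1 · 208 + 157
  208 = 1 · 157 + 51
  157 = 3 · 51 + 4
  51 = 12 · 4 + 3
  4 = 1 · 3 + 1
  3 = 3 · 1 + 0
gcd(365, 208) = 1.
Track Bezout coefficients alongside the remainders: start with r₀ = 365 = a·1 + b·0 (s = 1, t = 0) and r₁ = 208 = a·0 + b·1 (s = 0, t = 1); each new remainder r_{k+1} = r_{k-1} − q_k·r_k inherits s_{k+1} = s_{k-1} − q_k·s_k, t_{k+1} = t_{k-1} − q_k·t_k, so r_k = a·s_k + b·t_k at every step:
  q = 1: r = 157, s = 1 − 1·0 = 1, t = 0 − 1·1 = -1  (check: 365·1 + 208·(-1) = 157)
  q = 1: r = 51, s = 0 − 1·1 = -1, t = 1 − 1·(-1) = 2  (check: 365·(-1) + 208·2 = 51)
  q = 3: r = 4, s = 1 − 3·(-1) = 4, t = -1 − 3·2 = -7  (check: 365·4 + 208·(-7) = 4)
  q = 12: r = 3, s = -1 − 12·4 = -49, t = 2 − 12·(-7) = 86  (check: 365·(-49) + 208·86 = 3)
  q = 1: r = 1, s = 4 − 1·(-49) = 53, t = -7 − 1·86 = -93  (check: 365·53 + 208·(-93) = 1)
The row with r = 1 (the gcd) gives the Bezout coefficients s = 53, t = -93.
Result: 365 · (53) + 208 · (-93) = 1.

gcd(365, 208) = 1; s = 53, t = -93 (check: 365·53 + 208·(-93) = 1).


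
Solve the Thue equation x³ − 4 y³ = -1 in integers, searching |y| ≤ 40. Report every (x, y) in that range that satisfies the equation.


The equation is x³ - 4y³ = -1. For fixed y, x³ = 4·y³ − 1, so a solution requires the RHS to be a perfect cube.
Strategy: iterate y from -40 to 40, compute RHS = 4·y³ − 1, and check whether it is a (positive or negative) perfect cube.
Check small values of y:
  y = 0: RHS = -1 = (-1)³ ⇒ x = -1 works.
  y = 1: RHS = 3 is not a perfect cube.
  y = -1: RHS = -5 is not a perfect cube.
  y = 2: RHS = 31 is not a perfect cube.
  y = -2: RHS = -33 is not a perfect cube.
  y = 3: RHS = 107 is not a perfect cube.
  y = -3: RHS = -109 is not a perfect cube.
Continuing the search up to |y| = 40 finds no further solutions beyond those listed.
Collected solutions: (-1, 0).

Solutions (with |y| ≤ 40): (-1, 0).


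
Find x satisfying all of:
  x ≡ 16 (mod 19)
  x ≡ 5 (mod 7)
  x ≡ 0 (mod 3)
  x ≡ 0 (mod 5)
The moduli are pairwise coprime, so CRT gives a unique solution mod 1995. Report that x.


Product of moduli M = 19 · 7 · 3 · 5 = 1995.
Merge one congruence at a time:
  Start: x ≡ 16 (mod 19).
  Combine with x ≡ 5 (mod 7); new modulus lcm = 133.
    Write x = 16 + 19·t and substitute into x ≡ 5 (mod 7): 19·t ≡ 5 − 16 = -11 (mod 7).
    Reduce coefficients mod 7: 5·t ≡ 3 (mod 7).
    The inverse of 5 mod 7 is 3 (since 5·3 = 15 = 2·7 + 1), so t ≡ 3·3 = 9 ≡ 2 (mod 7).
    Then x = 16 + 19·2 = 54, valid modulo lcm(19, 7) = 133: x ≡ 54 (mod 133).
  Combine with x ≡ 0 (mod 3); new modulus lcm = 399.
    Write x = 54 + 133·t and substitute into x ≡ 0 (mod 3): 133·t ≡ 0 − 54 = -54 (mod 3).
    Reduce coefficients mod 3: 1·t ≡ 0 (mod 3).
    So t ≡ 0 (mod 3).
    Then x = 54 + 133·0 = 54, valid modulo lcm(133, 3) = 399: x ≡ 54 (mod 399).
  Combine with x ≡ 0 (mod 5); new modulus lcm = 1995.
    Write x = 54 + 399·t and substitute into x ≡ 0 (mod 5): 399·t ≡ 0 − 54 = -54 (mod 5).
    Reduce coefficients mod 5: 4·t ≡ 1 (mod 5).
    The inverse of 4 mod 5 is 4 (since 4·4 = 16 = 3·5 + 1), so t ≡ 4·1 = 4 ≡ 4 (mod 5).
    Then x = 54 + 399·4 = 1650, valid modulo lcm(399, 5) = 1995: x ≡ 1650 (mod 1995).
Verify against each original: 1650 mod 19 = 16, 1650 mod 7 = 5, 1650 mod 3 = 0, 1650 mod 5 = 0.

x ≡ 1650 (mod 1995).


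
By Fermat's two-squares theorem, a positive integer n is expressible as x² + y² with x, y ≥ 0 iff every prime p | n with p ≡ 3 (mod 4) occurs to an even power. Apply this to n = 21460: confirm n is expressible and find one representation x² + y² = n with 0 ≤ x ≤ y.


Step 1: Factor n = 21460 = 2^2 · 5 · 29 · 37.
Step 2: Check the mod-4 condition on each prime factor: 2 = 2 (special); 5 ≡ 1 (mod 4), exponent 1; 29 ≡ 1 (mod 4), exponent 1; 37 ≡ 1 (mod 4), exponent 1.
All primes ≡ 3 (mod 4) appear to even exponent (or don't appear), so by the two-squares theorem n IS expressible as a sum of two squares.
Step 3: Build a representation. Group n = k² · m with k = 2 and m = 5 · 29 · 37 = 5365 (a product of primes ≡ 1 (mod 4)); a representation of m scales to one of n via (k·x)² + (k·y)² = k²(x² + y²). Each prime p ≡ 1 (mod 4) is itself a sum of two squares; find a² by testing p − a² for a perfect square:
  5: 5 − 1² = 4 = 2² ⇒ 5 = 1² + 2².
  29: 29 − 1² = 28, 29 − 2² = 25 = 5² ⇒ 29 = 2² + 5².
  37: 37 − 1² = 36 = 6² ⇒ 37 = 1² + 6².
  Combine using the Brahmagupta–Fibonacci identity (a² + b²)(c² + d²) = (ac − bd)² + (ad + bc)² = (ac + bd)² + (ad − bc)²:
  5 · 29 = 145: from (1² + 2²)(2² + 5²), take (1·2 − 2·5, 1·5 + 2·2) = (2 − 10, 5 + 4) = (-8, 9); dropping signs (only squares matter) gives (8, 9); check 8² + 9² = 64 + 81 = 145 ✓.
  145 · 37 = 5365: from (8² + 9²)(1² + 6²), take (8·1 − 9·6, 8·6 + 9·1) = (8 − 54, 48 + 9) = (-46, 57); dropping signs (only squares matter) gives (46, 57); check 46² + 57² = 2116 + 3249 = 5365 ✓.
  Scale by k = 2: (2·46, 2·57) = (92, 114).
Step 4: Order so x ≤ y and verify: 92² + 114² = 8464 + 12996 = 21460 = n. ✓

n = 21460 = 92² + 114² (one valid representation with x ≤ y).


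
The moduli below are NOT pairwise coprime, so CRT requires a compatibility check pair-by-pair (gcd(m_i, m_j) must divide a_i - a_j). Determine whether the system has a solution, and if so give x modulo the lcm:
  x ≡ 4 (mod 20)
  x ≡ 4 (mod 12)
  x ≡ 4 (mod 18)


Moduli 20, 12, 18 are not pairwise coprime, so CRT works modulo lcm(m_i) when all pairwise compatibility conditions hold.
Pairwise compatibility: gcd(m_i, m_j) must divide a_i - a_j for every pair.
Merge one congruence at a time:
  Start: x ≡ 4 (mod 20).
  Combine with x ≡ 4 (mod 12): gcd(20, 12) = 4; 4 - 4 = 0, which IS divisible by 4, so compatible.
    Write x = 4 + 20·t and substitute into x ≡ 4 (mod 12): 20·t ≡ 4 − 4 = 0 (mod 12).
    Divide the congruence (and modulus) by g = 4: 5·t ≡ 0 (mod 3).
    Reduce coefficients mod 3: 2·t ≡ 0 (mod 3).
    The inverse of 2 mod 3 is 2 (since 2·2 = 4 = 1·3 + 1), so t ≡ 2·0 = 0 ≡ 0 (mod 3).
    Then x = 4 + 20·0 = 4, valid modulo lcm(20, 12) = 60: x ≡ 4 (mod 60).
  Combine with x ≡ 4 (mod 18): gcd(60, 18) = 6; 4 - 4 = 0, which IS divisible by 6, so compatible.
    Write x = 4 + 60·t and substitute into x ≡ 4 (mod 18): 60·t ≡ 4 − 4 = 0 (mod 18).
    Divide the congruence (and modulus) by g = 6: 10·t ≡ 0 (mod 3).
    Reduce coefficients mod 3: 1·t ≡ 0 (mod 3).
    So t ≡ 0 (mod 3).
    Then x = 4 + 60·0 = 4, valid modulo lcm(60, 18) = 180: x ≡ 4 (mod 180).
Verify: 4 mod 20 = 4, 4 mod 12 = 4, 4 mod 18 = 4.

x ≡ 4 (mod 180).


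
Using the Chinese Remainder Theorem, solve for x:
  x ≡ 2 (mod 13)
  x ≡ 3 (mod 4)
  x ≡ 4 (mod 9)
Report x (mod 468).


Moduli 13, 4, 9 are pairwise coprime; by CRT there is a unique solution modulo M = 13 · 4 · 9 = 468.
Solve pairwise, accumulating the modulus:
  Start with x ≡ 2 (mod 13).
  Combine with x ≡ 3 (mod 4): since gcd(13, 4) = 1, we get a unique residue mod 52.
    Write x = 2 + 13·t and substitute into x ≡ 3 (mod 4): 13·t ≡ 3 − 2 = 1 (mod 4).
    Reduce coefficients mod 4: 1·t ≡ 1 (mod 4).
    So t ≡ 1 (mod 4).
    Then x = 2 + 13·1 = 15, valid modulo lcm(13, 4) = 52: x ≡ 15 (mod 52).
  Combine with x ≡ 4 (mod 9): since gcd(52, 9) = 1, we get a unique residue mod 468.
    Write x = 15 + 52·t and substitute into x ≡ 4 (mod 9): 52·t ≡ 4 − 15 = -11 (mod 9).
    Reduce coefficients mod 9: 7·t ≡ 7 (mod 9).
    The inverse of 7 mod 9 is 4 (since 7·4 = 28 = 3·9 + 1), so t ≡ 4·7 = 28 ≡ 1 (mod 9).
    Then x = 15 + 52·1 = 67, valid modulo lcm(52, 9) = 468: x ≡ 67 (mod 468).
Verify: 67 mod 13 = 2 ✓, 67 mod 4 = 3 ✓, 67 mod 9 = 4 ✓.

x ≡ 67 (mod 468).


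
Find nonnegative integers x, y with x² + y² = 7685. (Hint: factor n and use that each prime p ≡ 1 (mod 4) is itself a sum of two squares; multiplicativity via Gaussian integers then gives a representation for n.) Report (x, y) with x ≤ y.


Step 1: Factor n = 7685 = 5 · 29 · 53.
Step 2: Check the mod-4 condition on each prime factor: 5 ≡ 1 (mod 4), exponent 1; 29 ≡ 1 (mod 4), exponent 1; 53 ≡ 1 (mod 4), exponent 1.
All primes ≡ 3 (mod 4) appear to even exponent (or don't appear), so by the two-squares theorem n IS expressible as a sum of two squares.
Step 3: Build a representation. Here n = 5 · 29 · 53 is a product of primes ≡ 1 (mod 4). Each prime p ≡ 1 (mod 4) is itself a sum of two squares; find a² by testing p − a² for a perfect square:
  5: 5 − 1² = 4 = 2² ⇒ 5 = 1² + 2².
  29: 29 − 1² = 28, 29 − 2² = 25 = 5² ⇒ 29 = 2² + 5².
  53: 53 − 1² = 52, 53 − 2² = 49 = 7² ⇒ 53 = 2² + 7².
  Combine using the Brahmagupta–Fibonacci identity (a² + b²)(c² + d²) = (ac − bd)² + (ad + bc)² = (ac + bd)² + (ad − bc)²:
  5 · 29 = 145: from (1² + 2²)(2² + 5²), take (1·2 − 2·5, 1·5 + 2·2) = (2 − 10, 5 + 4) = (-8, 9); dropping signs (only squares matter) gives (8, 9); check 8² + 9² = 64 + 81 = 145 ✓.
  145 · 53 = 7685: from (8² + 9²)(2² + 7²), take (8·2 − 9·7, 8·7 + 9·2) = (16 − 63, 56 + 18) = (-47, 74); dropping signs (only squares matter) gives (47, 74); check 47² + 74² = 2209 + 5476 = 7685 ✓.
Step 4: Order so x ≤ y and verify: 47² + 74² = 2209 + 5476 = 7685 = n. ✓

n = 7685 = 47² + 74² (one valid representation with x ≤ y).


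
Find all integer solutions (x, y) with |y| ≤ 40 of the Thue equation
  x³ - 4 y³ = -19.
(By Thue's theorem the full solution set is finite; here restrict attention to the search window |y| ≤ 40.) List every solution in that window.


The equation is x³ - 4y³ = -19. For fixed y, x³ = 4·y³ − 19, so a solution requires the RHS to be a perfect cube.
Strategy: iterate y from -40 to 40, compute RHS = 4·y³ − 19, and check whether it is a (positive or negative) perfect cube.
Check small values of y:
  y = 0: RHS = -19 is not a perfect cube.
  y = 1: RHS = -15 is not a perfect cube.
  y = -1: RHS = -23 is not a perfect cube.
  y = 2: RHS = 13 is not a perfect cube.
  y = -2: RHS = -51 is not a perfect cube.
  y = 3: RHS = 89 is not a perfect cube.
  y = -3: RHS = -127 is not a perfect cube.
Continuing the search up to |y| = 40 finds no solutions either.
No (x, y) in the scanned range satisfies the equation.

No integer solutions with |y| ≤ 40.


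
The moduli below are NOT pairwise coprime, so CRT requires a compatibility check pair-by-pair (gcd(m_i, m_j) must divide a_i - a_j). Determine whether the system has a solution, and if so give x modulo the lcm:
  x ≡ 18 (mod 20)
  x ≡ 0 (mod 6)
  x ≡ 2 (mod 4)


Moduli 20, 6, 4 are not pairwise coprime, so CRT works modulo lcm(m_i) when all pairwise compatibility conditions hold.
Pairwise compatibility: gcd(m_i, m_j) must divide a_i - a_j for every pair.
Merge one congruence at a time:
  Start: x ≡ 18 (mod 20).
  Combine with x ≡ 0 (mod 6): gcd(20, 6) = 2; 0 - 18 = -18, which IS divisible by 2, so compatible.
    Write x = 18 + 20·t and substitute into x ≡ 0 (mod 6): 20·t ≡ 0 − 18 = -18 (mod 6).
    Divide the congruence (and modulus) by g = 2: 10·t ≡ -9 (mod 3).
    Reduce coefficients mod 3: 1·t ≡ 0 (mod 3).
    So t ≡ 0 (mod 3).
    Then x = 18 + 20·0 = 18, valid modulo lcm(20, 6) = 60: x ≡ 18 (mod 60).
  Combine with x ≡ 2 (mod 4): gcd(60, 4) = 4; 2 - 18 = -16, which IS divisible by 4, so compatible.
    Write x = 18 + 60·t and substitute into x ≡ 2 (mod 4): 60·t ≡ 2 − 18 = -16 (mod 4).
    Divide the congruence (and modulus) by g = 4: 15·t ≡ -4 (mod 1).
    Modulo 1 every t works; take t = 0.
    Then x = 18 + 60·0 = 18, valid modulo lcm(60, 4) = 60: x ≡ 18 (mod 60).
Verify: 18 mod 20 = 18, 18 mod 6 = 0, 18 mod 4 = 2.

x ≡ 18 (mod 60).


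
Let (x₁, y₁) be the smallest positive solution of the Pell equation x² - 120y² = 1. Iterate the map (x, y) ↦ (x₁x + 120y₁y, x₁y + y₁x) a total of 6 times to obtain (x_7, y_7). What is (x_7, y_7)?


Step 1: Find the fundamental solution (x₁, y₁) of x² - 120y² = 1.
  Expand √120 as a continued fraction. a₀ = ⌊√120⌋ = 10; iterate m_{k+1} = d_k·a_k − m_k, d_{k+1} = (120 − m_{k+1}²)/d_k, a_{k+1} = ⌊(a₀ + m_{k+1})/d_{k+1}⌋ (starting m₀ = 0, d₀ = 1), with convergents p_k = a_k·p_{k-1} + p_{k-2}, q_k = a_k·q_{k-1} + q_{k-2} (p₋₁ = 1, q₋₁ = 0):
  k = 0: a₀ = 10; p₀/q₀ = 10/1; p₀² − 120·q₀² = 100 − 120 = -20.
  k = 1: m = 10, d = 20, a = ⌊(10 + 10)/20⌋ = 1; p/q = (1·10 + 1)/(1·1 + 0) = 11/1; p² − 120·q² = 121 − 120 = 1.
  The first convergent with p² − 120·q² = 1 gives the fundamental solution (x₁, y₁) = (11, 1).
Step 2: Apply the recurrence (x_{n+1}, y_{n+1}) = (x₁x_n + 120y₁y_n, x₁y_n + y₁x_n) repeatedly.
  From (x_1, y_1) = (11, 1): x_2 = 11·11 + 120·1·1 = 241; y_2 = 11·1 + 1·11 = 22.
  From (x_2, y_2) = (241, 22): x_3 = 11·241 + 120·1·22 = 5291; y_3 = 11·22 + 1·241 = 483.
  From (x_3, y_3) = (5291, 483): x_4 = 11·5291 + 120·1·483 = 116161; y_4 = 11·483 + 1·5291 = 10604.
  From (x_4, y_4) = (116161, 10604): x_5 = 11·116161 + 120·1·10604 = 2550251; y_5 = 11·10604 + 1·116161 = 232805.
  From (x_5, y_5) = (2550251, 232805): x_6 = 11·2550251 + 120·1·232805 = 55989361; y_6 = 11·232805 + 1·2550251 = 5111106.
  From (x_6, y_6) = (55989361, 5111106): x_7 = 11·55989361 + 120·1·5111106 = 1229215691; y_7 = 11·5111106 + 1·55989361 = 112211527.
Step 3: Verify x_7² - 120·y_7² = 1510971215000607481 - 1510971215000607480 = 1 (should be 1). ✓

(x_1, y_1) = (11, 1); (x_7, y_7) = (1229215691, 112211527).


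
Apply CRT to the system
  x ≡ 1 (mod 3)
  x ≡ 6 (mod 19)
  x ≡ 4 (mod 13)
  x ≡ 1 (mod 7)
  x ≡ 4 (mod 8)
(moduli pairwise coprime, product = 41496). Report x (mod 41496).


Product of moduli M = 3 · 19 · 13 · 7 · 8 = 41496.
Merge one congruence at a time:
  Start: x ≡ 1 (mod 3).
  Combine with x ≡ 6 (mod 19); new modulus lcm = 57.
    Write x = 1 + 3·t and substitute into x ≡ 6 (mod 19): 3·t ≡ 6 − 1 = 5 (mod 19).
    The inverse of 3 mod 19 is 13 (since 3·13 = 39 = 2·19 + 1), so t ≡ 13·5 = 65 ≡ 8 (mod 19).
    Then x = 1 + 3·8 = 25, valid modulo lcm(3, 19) = 57: x ≡ 25 (mod 57).
  Combine with x ≡ 4 (mod 13); new modulus lcm = 741.
    Write x = 25 + 57·t and substitute into x ≡ 4 (mod 13): 57·t ≡ 4 − 25 = -21 (mod 13).
    Reduce coefficients mod 13: 5·t ≡ 5 (mod 13).
    The inverse of 5 mod 13 is 8 (since 5·8 = 40 = 3·13 + 1), so t ≡ 8·5 = 40 ≡ 1 (mod 13).
    Then x = 25 + 57·1 = 82, valid modulo lcm(57, 13) = 741: x ≡ 82 (mod 741).
  Combine with x ≡ 1 (mod 7); new modulus lcm = 5187.
    Write x = 82 + 741·t and substitute into x ≡ 1 (mod 7): 741·t ≡ 1 − 82 = -81 (mod 7).
    Reduce coefficients mod 7: 6·t ≡ 3 (mod 7).
    The inverse of 6 mod 7 is 6 (since 6·6 = 36 = 5·7 + 1), so t ≡ 6·3 = 18 ≡ 4 (mod 7).
    Then x = 82 + 741·4 = 3046, valid modulo lcm(741, 7) = 5187: x ≡ 3046 (mod 5187).
  Combine with x ≡ 4 (mod 8); new modulus lcm = 41496.
    Write x = 3046 + 5187·t and substitute into x ≡ 4 (mod 8): 5187·t ≡ 4 − 3046 = -3042 (mod 8).
    Reduce coefficients mod 8: 3·t ≡ 6 (mod 8).
    The inverse of 3 mod 8 is 3 (since 3·3 = 9 = 1·8 + 1), so t ≡ 3·6 = 18 ≡ 2 (mod 8).
    Then x = 3046 + 5187·2 = 13420, valid modulo lcm(5187, 8) = 41496: x ≡ 13420 (mod 41496).
Verify against each original: 13420 mod 3 = 1, 13420 mod 19 = 6, 13420 mod 13 = 4, 13420 mod 7 = 1, 13420 mod 8 = 4.

x ≡ 13420 (mod 41496).


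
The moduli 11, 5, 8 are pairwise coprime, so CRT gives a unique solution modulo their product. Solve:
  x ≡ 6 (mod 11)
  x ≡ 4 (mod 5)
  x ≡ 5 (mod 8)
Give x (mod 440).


Moduli 11, 5, 8 are pairwise coprime; by CRT there is a unique solution modulo M = 11 · 5 · 8 = 440.
Solve pairwise, accumulating the modulus:
  Start with x ≡ 6 (mod 11).
  Combine with x ≡ 4 (mod 5): since gcd(11, 5) = 1, we get a unique residue mod 55.
    Write x = 6 + 11·t and substitute into x ≡ 4 (mod 5): 11·t ≡ 4 − 6 = -2 (mod 5).
    Reduce coefficients mod 5: 1·t ≡ 3 (mod 5).
    So t ≡ 3 (mod 5).
    Then x = 6 + 11·3 = 39, valid modulo lcm(11, 5) = 55: x ≡ 39 (mod 55).
  Combine with x ≡ 5 (mod 8): since gcd(55, 8) = 1, we get a unique residue mod 440.
    Write x = 39 + 55·t and substitute into x ≡ 5 (mod 8): 55·t ≡ 5 − 39 = -34 (mod 8).
    Reduce coefficients mod 8: 7·t ≡ 6 (mod 8).
    The inverse of 7 mod 8 is 7 (since 7·7 = 49 = 6·8 + 1), so t ≡ 7·6 = 42 ≡ 2 (mod 8).
    Then x = 39 + 55·2 = 149, valid modulo lcm(55, 8) = 440: x ≡ 149 (mod 440).
Verify: 149 mod 11 = 6 ✓, 149 mod 5 = 4 ✓, 149 mod 8 = 5 ✓.

x ≡ 149 (mod 440).


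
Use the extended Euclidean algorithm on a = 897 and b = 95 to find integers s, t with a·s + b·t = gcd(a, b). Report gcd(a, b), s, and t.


Euclidean algorithm on (897, 95) — divide until remainder is 0:
  897 = 9 · 95 + 42
  95 = 2 · 42 + 11
  42 = 3 · 11 + 9
  11 = 1 · 9 + 2
  9 = 4 · 2 + 1
  2 = 2 · 1 + 0
gcd(897, 95) = 1.
Track Bezout coefficients alongside the remainders: start with r₀ = 897 = a·1 + b·0 (s = 1, t = 0) and r₁ = 95 = a·0 + b·1 (s = 0, t = 1); each new remainder r_{k+1} = r_{k-1} − q_k·r_k inherits s_{k+1} = s_{k-1} − q_k·s_k, t_{k+1} = t_{k-1} − q_k·t_k, so r_k = a·s_k + b·t_k at every step:
  q = 9: r = 42, s = 1 − 9·0 = 1, t = 0 − 9·1 = -9  (check: 897·1 + 95·(-9) = 42)
  q = 2: r = 11, s = 0 − 2·1 = -2, t = 1 − 2·(-9) = 19  (check: 897·(-2) + 95·19 = 11)
  q = 3: r = 9, s = 1 − 3·(-2) = 7, t = -9 − 3·19 = -66  (check: 897·7 + 95·(-66) = 9)
  q = 1: r = 2, s = -2 − 1·7 = -9, t = 19 − 1·(-66) = 85  (check: 897·(-9) + 95·85 = 2)
  q = 4: r = 1, s = 7 − 4·(-9) = 43, t = -66 − 4·85 = -406  (check: 897·43 + 95·(-406) = 1)
The row with r = 1 (the gcd) gives the Bezout coefficients s = 43, t = -406.
Result: 897 · (43) + 95 · (-406) = 1.

gcd(897, 95) = 1; s = 43, t = -406 (check: 897·43 + 95·(-406) = 1).


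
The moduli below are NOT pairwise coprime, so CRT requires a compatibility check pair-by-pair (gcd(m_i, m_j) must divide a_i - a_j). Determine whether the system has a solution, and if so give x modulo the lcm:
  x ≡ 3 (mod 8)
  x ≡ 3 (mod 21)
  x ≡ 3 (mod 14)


Moduli 8, 21, 14 are not pairwise coprime, so CRT works modulo lcm(m_i) when all pairwise compatibility conditions hold.
Pairwise compatibility: gcd(m_i, m_j) must divide a_i - a_j for every pair.
Merge one congruence at a time:
  Start: x ≡ 3 (mod 8).
  Combine with x ≡ 3 (mod 21): gcd(8, 21) = 1; 3 - 3 = 0, which IS divisible by 1, so compatible.
    Write x = 3 + 8·t and substitute into x ≡ 3 (mod 21): 8·t ≡ 3 − 3 = 0 (mod 21).
    The inverse of 8 mod 21 is 8 (since 8·8 = 64 = 3·21 + 1), so t ≡ 8·0 = 0 ≡ 0 (mod 21).
    Then x = 3 + 8·0 = 3, valid modulo lcm(8, 21) = 168: x ≡ 3 (mod 168).
  Combine with x ≡ 3 (mod 14): gcd(168, 14) = 14; 3 - 3 = 0, which IS divisible by 14, so compatible.
    Write x = 3 + 168·t and substitute into x ≡ 3 (mod 14): 168·t ≡ 3 − 3 = 0 (mod 14).
    Divide the congruence (and modulus) by g = 14: 12·t ≡ 0 (mod 1).
    Modulo 1 every t works; take t = 0.
    Then x = 3 + 168·0 = 3, valid modulo lcm(168, 14) = 168: x ≡ 3 (mod 168).
Verify: 3 mod 8 = 3, 3 mod 21 = 3, 3 mod 14 = 3.

x ≡ 3 (mod 168).


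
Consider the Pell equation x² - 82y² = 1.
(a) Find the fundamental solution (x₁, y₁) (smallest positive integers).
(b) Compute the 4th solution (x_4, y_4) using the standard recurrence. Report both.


Step 1: Find the fundamental solution (x₁, y₁) of x² - 82y² = 1.
  Expand √82 as a continued fraction. a₀ = ⌊√82⌋ = 9; iterate m_{k+1} = d_k·a_k − m_k, d_{k+1} = (82 − m_{k+1}²)/d_k, a_{k+1} = ⌊(a₀ + m_{k+1})/d_{k+1}⌋ (starting m₀ = 0, d₀ = 1), with convergents p_k = a_k·p_{k-1} + p_{k-2}, q_k = a_k·q_{k-1} + q_{k-2} (p₋₁ = 1, q₋₁ = 0):
  k = 0: a₀ = 9; p₀/q₀ = 9/1; p₀² − 82·q₀² = 81 − 82 = -1.
  k = 1: m = 9, d = 1, a = ⌊(9 + 9)/1⌋ = 18; p/q = (18·9 + 1)/(18·1 + 0) = 163/18; p² − 82·q² = 26569 − 26568 = 1.
  The first convergent with p² − 82·q² = 1 gives the fundamental solution (x₁, y₁) = (163, 18).
Step 2: Apply the recurrence (x_{n+1}, y_{n+1}) = (x₁x_n + 82y₁y_n, x₁y_n + y₁x_n) repeatedly.
  From (x_1, y_1) = (163, 18): x_2 = 163·163 + 82·18·18 = 53137; y_2 = 163·18 + 18·163 = 5868.
  From (x_2, y_2) = (53137, 5868): x_3 = 163·53137 + 82·18·5868 = 17322499; y_3 = 163·5868 + 18·53137 = 1912950.
  From (x_3, y_3) = (17322499, 1912950): x_4 = 163·17322499 + 82·18·1912950 = 5647081537; y_4 = 163·1912950 + 18·17322499 = 623615832.
Step 3: Verify x_4² - 82·y_4² = 31889529885526282369 - 31889529885526282368 = 1 (should be 1). ✓

(x_1, y_1) = (163, 18); (x_4, y_4) = (5647081537, 623615832).


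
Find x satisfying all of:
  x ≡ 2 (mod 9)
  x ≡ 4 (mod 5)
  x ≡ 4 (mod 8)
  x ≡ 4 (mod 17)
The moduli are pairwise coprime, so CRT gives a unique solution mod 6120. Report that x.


Product of moduli M = 9 · 5 · 8 · 17 = 6120.
Merge one congruence at a time:
  Start: x ≡ 2 (mod 9).
  Combine with x ≡ 4 (mod 5); new modulus lcm = 45.
    Write x = 2 + 9·t and substitute into x ≡ 4 (mod 5): 9·t ≡ 4 − 2 = 2 (mod 5).
    Reduce coefficients mod 5: 4·t ≡ 2 (mod 5).
    The inverse of 4 mod 5 is 4 (since 4·4 = 16 = 3·5 + 1), so t ≡ 4·2 = 8 ≡ 3 (mod 5).
    Then x = 2 + 9·3 = 29, valid modulo lcm(9, 5) = 45: x ≡ 29 (mod 45).
  Combine with x ≡ 4 (mod 8); new modulus lcm = 360.
    Write x = 29 + 45·t and substitute into x ≡ 4 (mod 8): 45·t ≡ 4 − 29 = -25 (mod 8).
    Reduce coefficients mod 8: 5·t ≡ 7 (mod 8).
    The inverse of 5 mod 8 is 5 (since 5·5 = 25 = 3·8 + 1), so t ≡ 5·7 = 35 ≡ 3 (mod 8).
    Then x = 29 + 45·3 = 164, valid modulo lcm(45, 8) = 360: x ≡ 164 (mod 360).
  Combine with x ≡ 4 (mod 17); new modulus lcm = 6120.
    Write x = 164 + 360·t and substitute into x ≡ 4 (mod 17): 360·t ≡ 4 − 164 = -160 (mod 17).
    Reduce coefficients mod 17: 3·t ≡ 10 (mod 17).
    The inverse of 3 mod 17 is 6 (since 3·6 = 18 = 1·17 + 1), so t ≡ 6·10 = 60 ≡ 9 (mod 17).
    Then x = 164 + 360·9 = 3404, valid modulo lcm(360, 17) = 6120: x ≡ 3404 (mod 6120).
Verify against each original: 3404 mod 9 = 2, 3404 mod 5 = 4, 3404 mod 8 = 4, 3404 mod 17 = 4.

x ≡ 3404 (mod 6120).


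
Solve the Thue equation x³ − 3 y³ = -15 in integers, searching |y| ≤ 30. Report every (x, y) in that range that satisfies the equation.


The equation is x³ - 3y³ = -15. For fixed y, x³ = 3·y³ − 15, so a solution requires the RHS to be a perfect cube.
Strategy: iterate y from -30 to 30, compute RHS = 3·y³ − 15, and check whether it is a (positive or negative) perfect cube.
Check small values of y:
  y = 0: RHS = -15 is not a perfect cube.
  y = 1: RHS = -12 is not a perfect cube.
  y = -1: RHS = -18 is not a perfect cube.
  y = 2: RHS = 9 is not a perfect cube.
  y = -2: RHS = -39 is not a perfect cube.
  y = 3: RHS = 66 is not a perfect cube.
  y = -3: RHS = -96 is not a perfect cube.
Continuing the search up to |y| = 30 finds no solutions either.
No (x, y) in the scanned range satisfies the equation.

No integer solutions with |y| ≤ 30.


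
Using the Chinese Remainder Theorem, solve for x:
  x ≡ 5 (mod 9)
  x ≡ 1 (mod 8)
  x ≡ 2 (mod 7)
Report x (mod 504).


Moduli 9, 8, 7 are pairwise coprime; by CRT there is a unique solution modulo M = 9 · 8 · 7 = 504.
Solve pairwise, accumulating the modulus:
  Start with x ≡ 5 (mod 9).
  Combine with x ≡ 1 (mod 8): since gcd(9, 8) = 1, we get a unique residue mod 72.
    Write x = 5 + 9·t and substitute into x ≡ 1 (mod 8): 9·t ≡ 1 − 5 = -4 (mod 8).
    Reduce coefficients mod 8: 1·t ≡ 4 (mod 8).
    So t ≡ 4 (mod 8).
    Then x = 5 + 9·4 = 41, valid modulo lcm(9, 8) = 72: x ≡ 41 (mod 72).
  Combine with x ≡ 2 (mod 7): since gcd(72, 7) = 1, we get a unique residue mod 504.
    Write x = 41 + 72·t and substitute into x ≡ 2 (mod 7): 72·t ≡ 2 − 41 = -39 (mod 7).
    Reduce coefficients mod 7: 2·t ≡ 3 (mod 7).
    The inverse of 2 mod 7 is 4 (since 2·4 = 8 = 1·7 + 1), so t ≡ 4·3 = 12 ≡ 5 (mod 7).
    Then x = 41 + 72·5 = 401, valid modulo lcm(72, 7) = 504: x ≡ 401 (mod 504).
Verify: 401 mod 9 = 5 ✓, 401 mod 8 = 1 ✓, 401 mod 7 = 2 ✓.

x ≡ 401 (mod 504).


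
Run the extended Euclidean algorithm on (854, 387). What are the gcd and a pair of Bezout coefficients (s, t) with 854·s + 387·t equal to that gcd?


Euclidean algorithm on (854, 387) — divide until remainder is 0:
  854 = 2 · 387 + 80
  387 = 4 · 80 + 67
  80 = 1 · 67 + 13
  67 = 5 · 13 + 2
  13 = 6 · 2 + 1
  2 = 2 · 1 + 0
gcd(854, 387) = 1.
Track Bezout coefficients alongside the remainders: start with r₀ = 854 = a·1 + b·0 (s = 1, t = 0) and r₁ = 387 = a·0 + b·1 (s = 0, t = 1); each new remainder r_{k+1} = r_{k-1} − q_k·r_k inherits s_{k+1} = s_{k-1} − q_k·s_k, t_{k+1} = t_{k-1} − q_k·t_k, so r_k = a·s_k + b·t_k at every step:
  q = 2: r = 80, s = 1 − 2·0 = 1, t = 0 − 2·1 = -2  (check: 854·1 + 387·(-2) = 80)
  q = 4: r = 67, s = 0 − 4·1 = -4, t = 1 − 4·(-2) = 9  (check: 854·(-4) + 387·9 = 67)
  q = 1: r = 13, s = 1 − 1·(-4) = 5, t = -2 − 1·9 = -11  (check: 854·5 + 387·(-11) = 13)
  q = 5: r = 2, s = -4 − 5·5 = -29, t = 9 − 5·(-11) = 64  (check: 854·(-29) + 387·64 = 2)
  q = 6: r = 1, s = 5 − 6·(-29) = 179, t = -11 − 6·64 = -395  (check: 854·179 + 387·(-395) = 1)
The row with r = 1 (the gcd) gives the Bezout coefficients s = 179, t = -395.
Result: 854 · (179) + 387 · (-395) = 1.

gcd(854, 387) = 1; s = 179, t = -395 (check: 854·179 + 387·(-395) = 1).


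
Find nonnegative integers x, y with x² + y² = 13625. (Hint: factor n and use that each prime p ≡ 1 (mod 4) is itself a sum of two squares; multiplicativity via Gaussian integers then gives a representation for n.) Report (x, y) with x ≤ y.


Step 1: Factor n = 13625 = 5^3 · 109.
Step 2: Check the mod-4 condition on each prime factor: 5 ≡ 1 (mod 4), exponent 3; 109 ≡ 1 (mod 4), exponent 1.
All primes ≡ 3 (mod 4) appear to even exponent (or don't appear), so by the two-squares theorem n IS expressible as a sum of two squares.
Step 3: Build a representation. Group n = k² · m with k = 5 and m = 5 · 109 = 545 (a product of primes ≡ 1 (mod 4)); a representation of m scales to one of n via (k·x)² + (k·y)² = k²(x² + y²). Each prime p ≡ 1 (mod 4) is itself a sum of two squares; find a² by testing p − a² for a perfect square:
  5: 5 − 1² = 4 = 2² ⇒ 5 = 1² + 2².
  109: 109 − 1² = 108, 109 − 2² = 105, 109 − 3² = 100 = 10² ⇒ 109 = 3² + 10².
  Combine using the Brahmagupta–Fibonacci identity (a² + b²)(c² + d²) = (ac − bd)² + (ad + bc)² = (ac + bd)² + (ad − bc)²:
  5 · 109 = 545: from (1² + 2²)(3² + 10²), take (1·3 − 2·10, 1·10 + 2·3) = (3 − 20, 10 + 6) = (-17, 16); dropping signs (only squares matter) gives (17, 16); check 17² + 16² = 289 + 256 = 545 ✓.
  Scale by k = 5: (5·17, 5·16) = (85, 80).
Step 4: Order so x ≤ y and verify: 80² + 85² = 6400 + 7225 = 13625 = n. ✓

n = 13625 = 80² + 85² (one valid representation with x ≤ y).


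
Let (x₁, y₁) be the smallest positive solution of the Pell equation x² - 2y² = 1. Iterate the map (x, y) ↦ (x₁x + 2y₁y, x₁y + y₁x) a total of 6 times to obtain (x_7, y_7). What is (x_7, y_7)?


Step 1: Find the fundamental solution (x₁, y₁) of x² - 2y² = 1.
  Expand √2 as a continued fraction. a₀ = ⌊√2⌋ = 1; iterate m_{k+1} = d_k·a_k − m_k, d_{k+1} = (2 − m_{k+1}²)/d_k, a_{k+1} = ⌊(a₀ + m_{k+1})/d_{k+1}⌋ (starting m₀ = 0, d₀ = 1), with convergents p_k = a_k·p_{k-1} + p_{k-2}, q_k = a_k·q_{k-1} + q_{k-2} (p₋₁ = 1, q₋₁ = 0):
  k = 0: a₀ = 1; p₀/q₀ = 1/1; p₀² − 2·q₀² = 1 − 2 = -1.
  k = 1: m = 1, d = 1, a = ⌊(1 + 1)/1⌋ = 2; p/q = (2·1 + 1)/(2·1 + 0) = 3/2; p² − 2·q² = 9 − 8 = 1.
  The first convergent with p² − 2·q² = 1 gives the fundamental solution (x₁, y₁) = (3, 2).
Step 2: Apply the recurrence (x_{n+1}, y_{n+1}) = (x₁x_n + 2y₁y_n, x₁y_n + y₁x_n) repeatedly.
  From (x_1, y_1) = (3, 2): x_2 = 3·3 + 2·2·2 = 17; y_2 = 3·2 + 2·3 = 12.
  From (x_2, y_2) = (17, 12): x_3 = 3·17 + 2·2·12 = 99; y_3 = 3·12 + 2·17 = 70.
  From (x_3, y_3) = (99, 70): x_4 = 3·99 + 2·2·70 = 577; y_4 = 3·70 + 2·99 = 408.
  From (x_4, y_4) = (577, 408): x_5 = 3·577 + 2·2·408 = 3363; y_5 = 3·408 + 2·577 = 2378.
  From (x_5, y_5) = (3363, 2378): x_6 = 3·3363 + 2·2·2378 = 19601; y_6 = 3·2378 + 2·3363 = 13860.
  From (x_6, y_6) = (19601, 13860): x_7 = 3·19601 + 2·2·13860 = 114243; y_7 = 3·13860 + 2·19601 = 80782.
Step 3: Verify x_7² - 2·y_7² = 13051463049 - 13051463048 = 1 (should be 1). ✓

(x_1, y_1) = (3, 2); (x_7, y_7) = (114243, 80782).


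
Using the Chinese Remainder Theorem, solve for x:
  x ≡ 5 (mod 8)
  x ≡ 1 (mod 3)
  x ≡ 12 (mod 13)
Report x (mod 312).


Moduli 8, 3, 13 are pairwise coprime; by CRT there is a unique solution modulo M = 8 · 3 · 13 = 312.
Solve pairwise, accumulating the modulus:
  Start with x ≡ 5 (mod 8).
  Combine with x ≡ 1 (mod 3): since gcd(8, 3) = 1, we get a unique residue mod 24.
    Write x = 5 + 8·t and substitute into x ≡ 1 (mod 3): 8·t ≡ 1 − 5 = -4 (mod 3).
    Reduce coefficients mod 3: 2·t ≡ 2 (mod 3).
    The inverse of 2 mod 3 is 2 (since 2·2 = 4 = 1·3 + 1), so t ≡ 2·2 = 4 ≡ 1 (mod 3).
    Then x = 5 + 8·1 = 13, valid modulo lcm(8, 3) = 24: x ≡ 13 (mod 24).
  Combine with x ≡ 12 (mod 13): since gcd(24, 13) = 1, we get a unique residue mod 312.
    Write x = 13 + 24·t and substitute into x ≡ 12 (mod 13): 24·t ≡ 12 − 13 = -1 (mod 13).
    Reduce coefficients mod 13: 11·t ≡ 12 (mod 13).
    The inverse of 11 mod 13 is 6 (since 11·6 = 66 = 5·13 + 1), so t ≡ 6·12 = 72 ≡ 7 (mod 13).
    Then x = 13 + 24·7 = 181, valid modulo lcm(24, 13) = 312: x ≡ 181 (mod 312).
Verify: 181 mod 8 = 5 ✓, 181 mod 3 = 1 ✓, 181 mod 13 = 12 ✓.

x ≡ 181 (mod 312).


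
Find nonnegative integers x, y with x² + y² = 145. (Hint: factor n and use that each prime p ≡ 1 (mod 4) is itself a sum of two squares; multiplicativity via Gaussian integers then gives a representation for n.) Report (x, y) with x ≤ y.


Step 1: Factor n = 145 = 5 · 29.
Step 2: Check the mod-4 condition on each prime factor: 5 ≡ 1 (mod 4), exponent 1; 29 ≡ 1 (mod 4), exponent 1.
All primes ≡ 3 (mod 4) appear to even exponent (or don't appear), so by the two-squares theorem n IS expressible as a sum of two squares.
Step 3: Build a representation. Here n = 5 · 29 is a product of primes ≡ 1 (mod 4). Each prime p ≡ 1 (mod 4) is itself a sum of two squares; find a² by testing p − a² for a perfect square:
  5: 5 − 1² = 4 = 2² ⇒ 5 = 1² + 2².
  29: 29 − 1² = 28, 29 − 2² = 25 = 5² ⇒ 29 = 2² + 5².
  Combine using the Brahmagupta–Fibonacci identity (a² + b²)(c² + d²) = (ac − bd)² + (ad + bc)² = (ac + bd)² + (ad − bc)²:
  5 · 29 = 145: from (1² + 2²)(2² + 5²), take (1·2 − 2·5, 1·5 + 2·2) = (2 − 10, 5 + 4) = (-8, 9); dropping signs (only squares matter) gives (8, 9); check 8² + 9² = 64 + 81 = 145 ✓.
Step 4: Order so x ≤ y and verify: 8² + 9² = 64 + 81 = 145 = n. ✓

n = 145 = 8² + 9² (one valid representation with x ≤ y).


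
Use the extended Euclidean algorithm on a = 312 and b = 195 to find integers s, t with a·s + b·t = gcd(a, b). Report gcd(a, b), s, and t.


Euclidean algorithm on (312, 195) — divide until remainder is 0:
  312 = 1 · 195 + 117
  195 = 1 · 117 + 78
  117 = 1 · 78 + 39
  78 = 2 · 39 + 0
gcd(312, 195) = 39.
Track Bezout coefficients alongside the remainders: start with r₀ = 312 = a·1 + b·0 (s = 1, t = 0) and r₁ = 195 = a·0 + b·1 (s = 0, t = 1); each new remainder r_{k+1} = r_{k-1} − q_k·r_k inherits s_{k+1} = s_{k-1} − q_k·s_k, t_{k+1} = t_{k-1} − q_k·t_k, so r_k = a·s_k + b·t_k at every step:
  q = 1: r = 117, s = 1 − 1·0 = 1, t = 0 − 1·1 = -1  (check: 312·1 + 195·(-1) = 117)
  q = 1: r = 78, s = 0 − 1·1 = -1, t = 1 − 1·(-1) = 2  (check: 312·(-1) + 195·2 = 78)
  q = 1: r = 39, s = 1 − 1·(-1) = 2, t = -1 − 1·2 = -3  (check: 312·2 + 195·(-3) = 39)
The row with r = 39 (the gcd) gives the Bezout coefficients s = 2, t = -3.
Result: 312 · (2) + 195 · (-3) = 39.

gcd(312, 195) = 39; s = 2, t = -3 (check: 312·2 + 195·(-3) = 39).


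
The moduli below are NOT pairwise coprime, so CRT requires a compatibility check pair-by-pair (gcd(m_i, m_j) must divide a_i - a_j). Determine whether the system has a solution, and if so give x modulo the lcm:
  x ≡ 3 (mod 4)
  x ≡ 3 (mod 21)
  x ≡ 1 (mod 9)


Moduli 4, 21, 9 are not pairwise coprime, so CRT works modulo lcm(m_i) when all pairwise compatibility conditions hold.
Pairwise compatibility: gcd(m_i, m_j) must divide a_i - a_j for every pair.
Merge one congruence at a time:
  Start: x ≡ 3 (mod 4).
  Combine with x ≡ 3 (mod 21): gcd(4, 21) = 1; 3 - 3 = 0, which IS divisible by 1, so compatible.
    Write x = 3 + 4·t and substitute into x ≡ 3 (mod 21): 4·t ≡ 3 − 3 = 0 (mod 21).
    The inverse of 4 mod 21 is 16 (since 4·16 = 64 = 3·21 + 1), so t ≡ 16·0 = 0 ≡ 0 (mod 21).
    Then x = 3 + 4·0 = 3, valid modulo lcm(4, 21) = 84: x ≡ 3 (mod 84).
  Combine with x ≡ 1 (mod 9): gcd(84, 9) = 3, and 1 - 3 = -2 is NOT divisible by 3.
    ⇒ system is inconsistent (no integer solution).

No solution (the system is inconsistent).


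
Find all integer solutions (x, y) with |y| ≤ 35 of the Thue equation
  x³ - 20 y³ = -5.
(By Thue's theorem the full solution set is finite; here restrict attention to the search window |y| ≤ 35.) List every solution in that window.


The equation is x³ - 20y³ = -5. For fixed y, x³ = 20·y³ − 5, so a solution requires the RHS to be a perfect cube.
Strategy: iterate y from -35 to 35, compute RHS = 20·y³ − 5, and check whether it is a (positive or negative) perfect cube.
Check small values of y:
  y = 0: RHS = -5 is not a perfect cube.
  y = 1: RHS = 15 is not a perfect cube.
  y = -1: RHS = -25 is not a perfect cube.
  y = 2: RHS = 155 is not a perfect cube.
  y = -2: RHS = -165 is not a perfect cube.
  y = 3: RHS = 535 is not a perfect cube.
  y = -3: RHS = -545 is not a perfect cube.
Continuing the search up to |y| = 35 finds no solutions either.
No (x, y) in the scanned range satisfies the equation.

No integer solutions with |y| ≤ 35.


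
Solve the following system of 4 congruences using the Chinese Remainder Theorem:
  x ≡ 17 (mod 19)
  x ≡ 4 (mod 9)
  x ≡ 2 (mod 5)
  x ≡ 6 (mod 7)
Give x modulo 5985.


Product of moduli M = 19 · 9 · 5 · 7 = 5985.
Merge one congruence at a time:
  Start: x ≡ 17 (mod 19).
  Combine with x ≡ 4 (mod 9); new modulus lcm = 171.
    Write x = 17 + 19·t and substitute into x ≡ 4 (mod 9): 19·t ≡ 4 − 17 = -13 (mod 9).
    Reduce coefficients mod 9: 1·t ≡ 5 (mod 9).
    So t ≡ 5 (mod 9).
    Then x = 17 + 19·5 = 112, valid modulo lcm(19, 9) = 171: x ≡ 112 (mod 171).
  Combine with x ≡ 2 (mod 5); new modulus lcm = 855.
    Write x = 112 + 171·t and substitute into x ≡ 2 (mod 5): 171·t ≡ 2 − 112 = -110 (mod 5).
    Reduce coefficients mod 5: 1·t ≡ 0 (mod 5).
    So t ≡ 0 (mod 5).
    Then x = 112 + 171·0 = 112, valid modulo lcm(171, 5) = 855: x ≡ 112 (mod 855).
  Combine with x ≡ 6 (mod 7); new modulus lcm = 5985.
    Write x = 112 + 855·t and substitute into x ≡ 6 (mod 7): 855·t ≡ 6 − 112 = -106 (mod 7).
    Reduce coefficients mod 7: 1·t ≡ 6 (mod 7).
    So t ≡ 6 (mod 7).
    Then x = 112 + 855·6 = 5242, valid modulo lcm(855, 7) = 5985: x ≡ 5242 (mod 5985).
Verify against each original: 5242 mod 19 = 17, 5242 mod 9 = 4, 5242 mod 5 = 2, 5242 mod 7 = 6.

x ≡ 5242 (mod 5985).


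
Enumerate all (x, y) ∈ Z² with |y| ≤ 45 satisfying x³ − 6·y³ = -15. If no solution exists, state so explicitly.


The equation is x³ - 6y³ = -15. For fixed y, x³ = 6·y³ − 15, so a solution requires the RHS to be a perfect cube.
Strategy: iterate y from -45 to 45, compute RHS = 6·y³ − 15, and check whether it is a (positive or negative) perfect cube.
Check small values of y:
  y = 0: RHS = -15 is not a perfect cube.
  y = 1: RHS = -9 is not a perfect cube.
  y = -1: RHS = -21 is not a perfect cube.
  y = 2: RHS = 33 is not a perfect cube.
  y = -2: RHS = -63 is not a perfect cube.
  y = 3: RHS = 147 is not a perfect cube.
  y = -3: RHS = -177 is not a perfect cube.
Continuing the search up to |y| = 45 finds no solutions either.
No (x, y) in the scanned range satisfies the equation.

No integer solutions with |y| ≤ 45.


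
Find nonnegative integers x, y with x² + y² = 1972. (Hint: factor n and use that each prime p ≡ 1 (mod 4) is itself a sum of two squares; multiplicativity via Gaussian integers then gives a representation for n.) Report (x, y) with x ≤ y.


Step 1: Factor n = 1972 = 2^2 · 17 · 29.
Step 2: Check the mod-4 condition on each prime factor: 2 = 2 (special); 17 ≡ 1 (mod 4), exponent 1; 29 ≡ 1 (mod 4), exponent 1.
All primes ≡ 3 (mod 4) appear to even exponent (or don't appear), so by the two-squares theorem n IS expressible as a sum of two squares.
Step 3: Build a representation. Group n = k² · m with k = 2 and m = 17 · 29 = 493 (a product of primes ≡ 1 (mod 4)); a representation of m scales to one of n via (k·x)² + (k·y)² = k²(x² + y²). Each prime p ≡ 1 (mod 4) is itself a sum of two squares; find a² by testing p − a² for a perfect square:
  17: 17 − 1² = 16 = 4² ⇒ 17 = 1² + 4².
  29: 29 − 1² = 28, 29 − 2² = 25 = 5² ⇒ 29 = 2² + 5².
  Combine using the Brahmagupta–Fibonacci identity (a² + b²)(c² + d²) = (ac − bd)² + (ad + bc)² = (ac + bd)² + (ad − bc)²:
  17 · 29 = 493: from (1² + 4²)(2² + 5²), take (1·2 − 4·5, 1·5 + 4·2) = (2 − 20, 5 + 8) = (-18, 13); dropping signs (only squares matter) gives (18, 13); check 18² + 13² = 324 + 169 = 493 ✓.
  Scale by k = 2: (2·18, 2·13) = (36, 26).
Step 4: Order so x ≤ y and verify: 26² + 36² = 676 + 1296 = 1972 = n. ✓

n = 1972 = 26² + 36² (one valid representation with x ≤ y).
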